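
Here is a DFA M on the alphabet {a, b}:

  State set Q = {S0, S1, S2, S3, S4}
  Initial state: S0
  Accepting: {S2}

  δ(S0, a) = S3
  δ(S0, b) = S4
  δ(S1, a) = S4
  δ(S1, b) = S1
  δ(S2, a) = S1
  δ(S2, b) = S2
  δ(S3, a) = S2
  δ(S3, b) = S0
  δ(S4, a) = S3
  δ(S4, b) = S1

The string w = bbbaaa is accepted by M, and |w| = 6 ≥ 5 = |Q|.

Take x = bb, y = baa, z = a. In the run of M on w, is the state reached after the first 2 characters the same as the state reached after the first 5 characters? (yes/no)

no

Run of M on the first 5 characters of w = b b b a a:
  step 0: S0  (start)
  step 1: S4  (read b: S0→S4)
  step 2: S1  (read b: S4→S1)
  step 3: S1  (read b: S1→S1)
  step 4: S4  (read a: S1→S4)
  step 5: S3  (read a: S4→S3)

After x (step 2): S1. After xy (step 5): S3.
They differ (S1 ≠ S3), so y is not a cycle from the state after x; this split is not the one the pumping-lemma construction produces, and pumping y need not keep the string in L(M).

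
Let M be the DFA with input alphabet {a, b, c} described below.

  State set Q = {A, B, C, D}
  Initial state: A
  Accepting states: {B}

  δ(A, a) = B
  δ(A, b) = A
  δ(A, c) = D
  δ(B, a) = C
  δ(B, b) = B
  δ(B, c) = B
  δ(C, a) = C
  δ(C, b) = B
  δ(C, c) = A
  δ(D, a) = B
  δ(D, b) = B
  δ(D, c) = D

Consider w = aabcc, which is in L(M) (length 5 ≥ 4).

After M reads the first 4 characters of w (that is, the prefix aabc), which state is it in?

B

State sequence: A -a-> B -a-> C -b-> B -c-> B

After reading 4 characters, M is in state B.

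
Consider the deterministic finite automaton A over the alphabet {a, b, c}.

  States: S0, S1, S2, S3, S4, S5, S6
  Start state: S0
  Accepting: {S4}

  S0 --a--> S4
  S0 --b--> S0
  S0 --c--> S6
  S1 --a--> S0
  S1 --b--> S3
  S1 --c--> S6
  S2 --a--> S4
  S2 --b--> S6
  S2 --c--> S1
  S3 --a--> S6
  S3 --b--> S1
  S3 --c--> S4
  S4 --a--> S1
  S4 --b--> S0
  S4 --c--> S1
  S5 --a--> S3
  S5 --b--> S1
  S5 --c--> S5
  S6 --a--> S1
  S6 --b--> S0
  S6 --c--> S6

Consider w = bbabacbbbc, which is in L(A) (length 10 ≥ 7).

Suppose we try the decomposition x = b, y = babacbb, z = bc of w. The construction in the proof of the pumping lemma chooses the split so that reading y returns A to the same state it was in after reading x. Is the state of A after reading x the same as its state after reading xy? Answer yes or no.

no

Run of A on the first 8 characters of w = b b a b a c b b:
  step 0: S0  (start)
  step 1: S0  (read b: S0→S0)
  step 2: S0  (read b: S0→S0)
  step 3: S4  (read a: S0→S4)
  step 4: S0  (read b: S4→S0)
  step 5: S4  (read a: S0→S4)
  step 6: S1  (read c: S4→S1)
  step 7: S3  (read b: S1→S3)
  step 8: S1  (read b: S3→S1)

After x (step 1): S0. After xy (step 8): S1.
They differ (S0 ≠ S1), so y is not a cycle from the state after x; this split is not the one the pumping-lemma construction produces, and pumping y need not keep the string in L(A).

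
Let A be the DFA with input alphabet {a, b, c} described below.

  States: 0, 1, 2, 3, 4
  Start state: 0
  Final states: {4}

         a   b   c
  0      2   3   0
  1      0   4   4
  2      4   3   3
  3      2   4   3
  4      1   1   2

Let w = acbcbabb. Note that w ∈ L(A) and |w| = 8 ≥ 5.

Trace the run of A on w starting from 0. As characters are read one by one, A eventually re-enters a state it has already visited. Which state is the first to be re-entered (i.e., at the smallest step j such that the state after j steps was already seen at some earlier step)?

2

Run of A on w = a c b c b a b b:
  step 0: 0  (start)
  step 1: 2  (read a: 0→2)
  step 2: 3  (read c: 2→3)
  step 3: 4  (read b: 3→4)
  step 4: 2  (read c: 4→2)   ← first repeat (2 seen earlier)
  step 5: 3  (read b: 2→3)
  step 6: 2  (read a: 3→2)
  step 7: 3  (read b: 2→3)
  step 8: 4  (read b: 3→4)

The earliest repeat is at step j = 4: A is in 2, which it already visited at step i = 1.
With |Q| = 5, pigeonhole forces a state repeat no later than step 5; the substring read between the first and second visits to that state can be pumped.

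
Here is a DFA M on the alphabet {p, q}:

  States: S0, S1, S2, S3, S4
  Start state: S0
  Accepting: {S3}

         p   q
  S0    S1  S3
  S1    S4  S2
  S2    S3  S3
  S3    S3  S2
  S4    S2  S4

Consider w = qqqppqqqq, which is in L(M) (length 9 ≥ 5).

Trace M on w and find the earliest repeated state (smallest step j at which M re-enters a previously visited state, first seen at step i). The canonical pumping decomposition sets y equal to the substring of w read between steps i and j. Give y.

qq

State sequence: S0 -q-> S3 -q-> S2 -q-> S3 -p-> S3 -p-> S3 -q-> S2 -q-> S3 -q-> S2 -q-> S3
First repeat at step 3: S3 was already visited.

So i = 1, j = 3, giving x = w[0:1] = q, y = w[1:3] = qq, z = w[3:9] = ppqqqq.
Check: |xy| = 3 ≤ 5 and |y| = 2 ≥ 1. Reading y takes M from S3 back to S3, so every xyⁱz is accepted.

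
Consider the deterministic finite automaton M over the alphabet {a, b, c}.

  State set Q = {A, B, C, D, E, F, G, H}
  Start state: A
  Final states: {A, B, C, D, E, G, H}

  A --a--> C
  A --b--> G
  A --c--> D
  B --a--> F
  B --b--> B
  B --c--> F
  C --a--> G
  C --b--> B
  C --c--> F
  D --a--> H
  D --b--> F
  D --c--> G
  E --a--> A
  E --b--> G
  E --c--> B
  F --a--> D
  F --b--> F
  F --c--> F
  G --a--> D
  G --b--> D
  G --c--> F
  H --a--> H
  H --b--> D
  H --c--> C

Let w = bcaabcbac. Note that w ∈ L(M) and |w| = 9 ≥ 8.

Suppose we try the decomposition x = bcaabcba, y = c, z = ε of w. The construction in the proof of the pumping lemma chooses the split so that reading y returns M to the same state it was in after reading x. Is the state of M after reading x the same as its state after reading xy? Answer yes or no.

State sequence: A -b-> G -c-> F -a-> D -a-> H -b-> D -c-> G -b-> D -a-> H -c-> C

After x (step 8): H. After xy (step 9): C.
They differ (H ≠ C), so y is not a cycle from the state after x; this split is not the one the pumping-lemma construction produces, and pumping y need not keep the string in L(M).

no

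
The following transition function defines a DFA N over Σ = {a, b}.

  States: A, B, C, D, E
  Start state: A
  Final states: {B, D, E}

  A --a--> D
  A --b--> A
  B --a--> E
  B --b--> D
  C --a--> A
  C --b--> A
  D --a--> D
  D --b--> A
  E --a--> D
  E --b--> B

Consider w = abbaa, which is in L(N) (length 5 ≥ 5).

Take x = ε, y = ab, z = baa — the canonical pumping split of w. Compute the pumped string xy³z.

abababbaa

xy^3z = ε·ab·ab·ab·baa = abababbaa.
Reading y = ab takes N from A back to A, so after x·y·y·y the machine is still in A, and z then leads to the accepting state D. Hence abababbaa ∈ L(N).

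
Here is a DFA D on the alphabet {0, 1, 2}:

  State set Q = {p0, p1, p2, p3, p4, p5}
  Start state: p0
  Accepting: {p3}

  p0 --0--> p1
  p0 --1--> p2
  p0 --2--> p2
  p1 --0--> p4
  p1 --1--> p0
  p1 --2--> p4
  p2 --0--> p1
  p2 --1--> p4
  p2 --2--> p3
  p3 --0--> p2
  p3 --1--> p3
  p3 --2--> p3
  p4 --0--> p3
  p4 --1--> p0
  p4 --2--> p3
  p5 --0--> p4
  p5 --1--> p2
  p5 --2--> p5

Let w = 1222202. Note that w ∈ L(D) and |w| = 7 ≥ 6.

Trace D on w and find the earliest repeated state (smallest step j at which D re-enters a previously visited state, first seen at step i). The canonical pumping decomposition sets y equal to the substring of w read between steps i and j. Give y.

2

State sequence: p0 -1-> p2 -2-> p3 -2-> p3 -2-> p3 -2-> p3 -0-> p2 -2-> p3
First repeat at step 3: p3 was already visited.

So i = 2, j = 3, giving x = w[0:2] = 12, y = w[2:3] = 2, z = w[3:7] = 2202.
Check: |xy| = 3 ≤ 6 and |y| = 1 ≥ 1. Reading y takes D from p3 back to p3, so every xyⁱz is accepted.
Pumping length from the standard proof: p = 6 (the number of states). The repeated state found above gives |xy| = j ≤ 6 and |y| = j − i ≥ 1.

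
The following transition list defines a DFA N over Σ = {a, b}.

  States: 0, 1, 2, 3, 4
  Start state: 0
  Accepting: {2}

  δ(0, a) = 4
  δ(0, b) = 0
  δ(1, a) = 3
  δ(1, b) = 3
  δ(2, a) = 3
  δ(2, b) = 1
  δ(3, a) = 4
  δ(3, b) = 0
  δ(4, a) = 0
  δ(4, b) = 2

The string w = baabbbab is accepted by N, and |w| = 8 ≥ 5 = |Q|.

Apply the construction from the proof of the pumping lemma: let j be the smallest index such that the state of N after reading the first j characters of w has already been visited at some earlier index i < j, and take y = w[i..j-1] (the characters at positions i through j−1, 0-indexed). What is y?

Run of N on w = b a a b b b a b:
  step 0: 0  (start)
  step 1: 0  (read b: 0→0)   ← first repeat (0 seen earlier)
  step 2: 4  (read a: 0→4)
  step 3: 0  (read a: 4→0)
  step 4: 0  (read b: 0→0)
  step 5: 0  (read b: 0→0)
  step 6: 0  (read b: 0→0)
  step 7: 4  (read a: 0→4)
  step 8: 2  (read b: 4→2)

So i = 0, j = 1, giving x = w[0:0] = ε, y = w[0:1] = b, z = w[1:8] = aabbbab.
Check: |xy| = 1 ≤ 5 and |y| = 1 ≥ 1. Reading y takes N from 0 back to 0, so every xyⁱz is accepted.

b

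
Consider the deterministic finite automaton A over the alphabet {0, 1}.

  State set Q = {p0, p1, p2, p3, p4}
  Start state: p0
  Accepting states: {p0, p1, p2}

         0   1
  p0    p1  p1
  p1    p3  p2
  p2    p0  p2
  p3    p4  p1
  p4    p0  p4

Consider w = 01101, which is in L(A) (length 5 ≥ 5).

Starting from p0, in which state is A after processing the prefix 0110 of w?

Run of A on the first 4 characters of w = 0 1 1 0:
  step 0: p0  (start)
  step 1: p1  (read 0: p0→p1)
  step 2: p2  (read 1: p1→p2)
  step 3: p2  (read 1: p2→p2)
  step 4: p0  (read 0: p2→p0)

After reading 4 characters, A is in state p0.

p0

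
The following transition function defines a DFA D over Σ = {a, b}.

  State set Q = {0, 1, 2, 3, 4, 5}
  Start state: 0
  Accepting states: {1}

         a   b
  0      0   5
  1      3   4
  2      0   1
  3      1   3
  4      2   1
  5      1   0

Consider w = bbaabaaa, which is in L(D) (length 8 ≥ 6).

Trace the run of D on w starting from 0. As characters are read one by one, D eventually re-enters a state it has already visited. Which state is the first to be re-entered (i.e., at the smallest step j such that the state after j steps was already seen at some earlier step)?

State sequence: 0 -b-> 5 -b-> 0 -a-> 0 -a-> 0 -b-> 5 -a-> 1 -a-> 3 -a-> 1
First repeat at step 2: 0 was already visited.

The earliest repeat is at step j = 2: D is in 0, which it already visited at step i = 0.
With |Q| = 6, pigeonhole forces a state repeat no later than step 6; the substring read between the first and second visits to that state can be pumped.

0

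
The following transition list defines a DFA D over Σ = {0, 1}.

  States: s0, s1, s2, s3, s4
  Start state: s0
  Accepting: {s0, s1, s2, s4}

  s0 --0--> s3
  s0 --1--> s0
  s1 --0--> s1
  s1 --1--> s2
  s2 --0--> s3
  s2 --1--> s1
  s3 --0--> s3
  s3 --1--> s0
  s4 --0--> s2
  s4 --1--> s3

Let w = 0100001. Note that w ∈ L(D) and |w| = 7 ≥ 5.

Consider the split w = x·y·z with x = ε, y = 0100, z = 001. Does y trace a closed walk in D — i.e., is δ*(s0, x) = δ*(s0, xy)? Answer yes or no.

Run of D on the first 4 characters of w = 0 1 0 0:
  step 0: s0  (start)
  step 1: s3  (read 0: s0→s3)
  step 2: s0  (read 1: s3→s0)
  step 3: s3  (read 0: s0→s3)
  step 4: s3  (read 0: s3→s3)

After x (step 0): s0. After xy (step 4): s3.
They differ (s0 ≠ s3), so y is not a cycle from the state after x; this split is not the one the pumping-lemma construction produces, and pumping y need not keep the string in L(D).

no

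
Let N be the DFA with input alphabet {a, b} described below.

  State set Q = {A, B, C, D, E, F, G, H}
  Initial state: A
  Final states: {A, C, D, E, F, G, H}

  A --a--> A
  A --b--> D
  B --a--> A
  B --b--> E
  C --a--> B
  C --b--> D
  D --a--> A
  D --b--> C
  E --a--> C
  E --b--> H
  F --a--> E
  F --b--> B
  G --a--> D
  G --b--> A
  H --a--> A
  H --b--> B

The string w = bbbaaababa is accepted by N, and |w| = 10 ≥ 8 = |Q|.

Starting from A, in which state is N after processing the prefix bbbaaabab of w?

D

Run of N on the first 9 characters of w = b b b a a a b a b:
  step 0: A  (start)
  step 1: D  (read b: A→D)
  step 2: C  (read b: D→C)
  step 3: D  (read b: C→D)
  step 4: A  (read a: D→A)
  step 5: A  (read a: A→A)
  step 6: A  (read a: A→A)
  step 7: D  (read b: A→D)
  step 8: A  (read a: D→A)
  step 9: D  (read b: A→D)

After reading 9 characters, N is in state D.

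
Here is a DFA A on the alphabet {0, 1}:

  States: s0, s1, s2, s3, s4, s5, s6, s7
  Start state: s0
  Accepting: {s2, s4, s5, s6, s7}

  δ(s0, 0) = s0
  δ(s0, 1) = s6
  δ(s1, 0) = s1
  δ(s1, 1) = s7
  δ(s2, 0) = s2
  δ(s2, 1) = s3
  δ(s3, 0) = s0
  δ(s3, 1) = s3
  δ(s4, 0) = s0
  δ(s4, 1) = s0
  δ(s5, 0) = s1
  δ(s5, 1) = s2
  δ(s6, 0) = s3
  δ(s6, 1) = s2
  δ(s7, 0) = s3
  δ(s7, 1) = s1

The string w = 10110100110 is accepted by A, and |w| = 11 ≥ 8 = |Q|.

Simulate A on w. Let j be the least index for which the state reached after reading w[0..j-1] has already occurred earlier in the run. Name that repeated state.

s3

State sequence: s0 -1-> s6 -0-> s3 -1-> s3 -1-> s3 -0-> s0 -1-> s6 -0-> s3 -0-> s0 -1-> s6 -1-> s2 -0-> s2
First repeat at step 3: s3 was already visited.

The earliest repeat is at step j = 3: A is in s3, which it already visited at step i = 2.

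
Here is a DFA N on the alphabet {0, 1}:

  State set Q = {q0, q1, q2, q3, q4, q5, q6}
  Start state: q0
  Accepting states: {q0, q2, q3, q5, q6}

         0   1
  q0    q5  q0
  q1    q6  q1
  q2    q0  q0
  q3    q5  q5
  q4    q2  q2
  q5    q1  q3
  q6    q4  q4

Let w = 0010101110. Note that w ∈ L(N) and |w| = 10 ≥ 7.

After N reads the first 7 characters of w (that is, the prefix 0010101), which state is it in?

q0

Run of N on the first 7 characters of w = 0 0 1 0 1 0 1:
  step 0: q0  (start)
  step 1: q5  (read 0: q0→q5)
  step 2: q1  (read 0: q5→q1)
  step 3: q1  (read 1: q1→q1)
  step 4: q6  (read 0: q1→q6)
  step 5: q4  (read 1: q6→q4)
  step 6: q2  (read 0: q4→q2)
  step 7: q0  (read 1: q2→q0)

After reading 7 characters, N is in state q0.
(This kind of state-tracing is the core of the pumping-lemma construction: with 7 states, pigeonhole forces a repeat within the first 7 steps.)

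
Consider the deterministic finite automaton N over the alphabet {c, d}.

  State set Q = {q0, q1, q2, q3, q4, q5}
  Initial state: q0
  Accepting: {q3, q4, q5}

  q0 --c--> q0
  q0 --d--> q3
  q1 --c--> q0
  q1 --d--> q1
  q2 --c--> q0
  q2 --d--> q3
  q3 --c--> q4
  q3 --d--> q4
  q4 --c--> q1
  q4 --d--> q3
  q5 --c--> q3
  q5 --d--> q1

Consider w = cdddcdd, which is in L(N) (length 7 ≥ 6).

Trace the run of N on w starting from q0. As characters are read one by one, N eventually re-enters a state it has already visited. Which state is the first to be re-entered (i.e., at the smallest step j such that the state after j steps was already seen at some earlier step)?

State sequence: q0 -c-> q0 -d-> q3 -d-> q4 -d-> q3 -c-> q4 -d-> q3 -d-> q4
First repeat at step 1: q0 was already visited.

The earliest repeat is at step j = 1: N is in q0, which it already visited at step i = 0.
Since N has 6 states, any run of length ≥ 6 visits 6+1 states, so by pigeonhole some state repeats within the first 6 steps — that repeat gives the pumpable loop.

q0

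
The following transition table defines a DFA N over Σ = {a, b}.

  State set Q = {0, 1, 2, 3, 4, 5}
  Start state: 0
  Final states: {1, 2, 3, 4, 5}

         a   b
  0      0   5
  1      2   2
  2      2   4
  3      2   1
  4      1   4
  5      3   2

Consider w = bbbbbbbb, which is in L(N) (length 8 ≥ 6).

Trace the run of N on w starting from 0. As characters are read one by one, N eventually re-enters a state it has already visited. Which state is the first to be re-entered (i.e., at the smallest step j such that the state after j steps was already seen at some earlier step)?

Run of N on w = b b b b b b b b:
  step 0: 0  (start)
  step 1: 5  (read b: 0→5)
  step 2: 2  (read b: 5→2)
  step 3: 4  (read b: 2→4)
  step 4: 4  (read b: 4→4)   ← first repeat (4 seen earlier)
  step 5: 4  (read b: 4→4)
  step 6: 4  (read b: 4→4)
  step 7: 4  (read b: 4→4)
  step 8: 4  (read b: 4→4)

The earliest repeat is at step j = 4: N is in 4, which it already visited at step i = 3.
The DFA has 6 states, so the proof of the pumping lemma guarantees a repeated state among the first 6+1 visited; the segment between the two visits is the pumpable y.

4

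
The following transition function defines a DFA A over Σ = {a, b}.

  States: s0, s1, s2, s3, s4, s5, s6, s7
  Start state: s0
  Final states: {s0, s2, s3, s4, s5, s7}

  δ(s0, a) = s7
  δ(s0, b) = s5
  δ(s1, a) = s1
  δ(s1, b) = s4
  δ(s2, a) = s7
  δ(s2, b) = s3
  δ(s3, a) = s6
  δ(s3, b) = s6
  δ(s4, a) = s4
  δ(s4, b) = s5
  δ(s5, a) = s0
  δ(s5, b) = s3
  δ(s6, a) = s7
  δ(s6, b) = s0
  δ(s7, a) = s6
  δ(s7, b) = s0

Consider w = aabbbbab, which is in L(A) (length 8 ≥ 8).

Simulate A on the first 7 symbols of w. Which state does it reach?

Run of A on the first 7 characters of w = a a b b b b a:
  step 0: s0  (start)
  step 1: s7  (read a: s0→s7)
  step 2: s6  (read a: s7→s6)
  step 3: s0  (read b: s6→s0)
  step 4: s5  (read b: s0→s5)
  step 5: s3  (read b: s5→s3)
  step 6: s6  (read b: s3→s6)
  step 7: s7  (read a: s6→s7)

After reading 7 characters, A is in state s7.

s7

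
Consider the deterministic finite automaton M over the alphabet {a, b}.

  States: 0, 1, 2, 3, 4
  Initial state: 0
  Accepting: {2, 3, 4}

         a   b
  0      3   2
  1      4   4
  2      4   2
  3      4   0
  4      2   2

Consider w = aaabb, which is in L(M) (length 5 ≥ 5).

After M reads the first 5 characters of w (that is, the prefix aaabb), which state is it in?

2

State sequence: 0 -a-> 3 -a-> 4 -a-> 2 -b-> 2 -b-> 2

After reading 5 characters, M is in state 2.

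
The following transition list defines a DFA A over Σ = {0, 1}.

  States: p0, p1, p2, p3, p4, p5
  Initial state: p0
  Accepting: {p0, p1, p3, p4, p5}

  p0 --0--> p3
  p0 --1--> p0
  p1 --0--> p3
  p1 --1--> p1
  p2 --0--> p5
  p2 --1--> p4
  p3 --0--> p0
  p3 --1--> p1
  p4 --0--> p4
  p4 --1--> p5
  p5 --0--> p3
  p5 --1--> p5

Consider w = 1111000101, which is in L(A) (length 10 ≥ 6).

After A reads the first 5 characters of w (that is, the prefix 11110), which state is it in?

Run of A on the first 5 characters of w = 1 1 1 1 0:
  step 0: p0  (start)
  step 1: p0  (read 1: p0→p0)
  step 2: p0  (read 1: p0→p0)
  step 3: p0  (read 1: p0→p0)
  step 4: p0  (read 1: p0→p0)
  step 5: p3  (read 0: p0→p3)

After reading 5 characters, A is in state p3.
(This kind of state-tracing is the core of the pumping-lemma construction: with 6 states, pigeonhole forces a repeat within the first 6 steps.)

p3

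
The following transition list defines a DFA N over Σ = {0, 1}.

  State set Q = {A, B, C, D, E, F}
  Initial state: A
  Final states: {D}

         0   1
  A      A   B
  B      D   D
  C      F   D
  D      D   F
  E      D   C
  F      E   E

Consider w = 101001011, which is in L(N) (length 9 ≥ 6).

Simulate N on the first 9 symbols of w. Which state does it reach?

Run of N on the first 9 characters of w = 1 0 1 0 0 1 0 1 1:
  step 0: A  (start)
  step 1: B  (read 1: A→B)
  step 2: D  (read 0: B→D)
  step 3: F  (read 1: D→F)
  step 4: E  (read 0: F→E)
  step 5: D  (read 0: E→D)
  step 6: F  (read 1: D→F)
  step 7: E  (read 0: F→E)
  step 8: C  (read 1: E→C)
  step 9: D  (read 1: C→D)

After reading 9 characters, N is in state D.
(This kind of state-tracing is the core of the pumping-lemma construction: with 6 states, pigeonhole forces a repeat within the first 6 steps.)

D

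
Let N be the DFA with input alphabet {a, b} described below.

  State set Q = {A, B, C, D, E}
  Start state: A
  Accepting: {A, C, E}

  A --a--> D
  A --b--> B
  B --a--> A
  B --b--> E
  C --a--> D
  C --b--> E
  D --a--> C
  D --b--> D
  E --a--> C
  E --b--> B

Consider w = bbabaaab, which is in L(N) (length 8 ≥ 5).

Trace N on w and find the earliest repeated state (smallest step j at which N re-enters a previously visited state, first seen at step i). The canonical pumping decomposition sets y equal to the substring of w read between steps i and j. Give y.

State sequence: A -b-> B -b-> E -a-> C -b-> E -a-> C -a-> D -a-> C -b-> E
First repeat at step 4: E was already visited.

So i = 2, j = 4, giving x = w[0:2] = bb, y = w[2:4] = ab, z = w[4:8] = aaab.
Check: |xy| = 4 ≤ 5 and |y| = 2 ≥ 1. Reading y takes N from E back to E, so every xyⁱz is accepted.
Since N has 5 states, any run of length ≥ 5 visits 5+1 states, so by pigeonhole some state repeats within the first 5 steps — that repeat gives the pumpable loop.

ab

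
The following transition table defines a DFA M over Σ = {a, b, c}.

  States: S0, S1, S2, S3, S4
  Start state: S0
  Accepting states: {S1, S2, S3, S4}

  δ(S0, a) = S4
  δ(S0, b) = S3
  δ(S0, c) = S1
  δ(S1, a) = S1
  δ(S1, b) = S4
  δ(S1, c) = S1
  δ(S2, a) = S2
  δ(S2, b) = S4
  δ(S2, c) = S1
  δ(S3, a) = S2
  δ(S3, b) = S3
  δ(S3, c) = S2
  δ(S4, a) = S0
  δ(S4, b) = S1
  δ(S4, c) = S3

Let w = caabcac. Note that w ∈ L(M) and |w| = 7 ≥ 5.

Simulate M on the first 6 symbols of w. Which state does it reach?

State sequence: S0 -c-> S1 -a-> S1 -a-> S1 -b-> S4 -c-> S3 -a-> S2

After reading 6 characters, M is in state S2.

S2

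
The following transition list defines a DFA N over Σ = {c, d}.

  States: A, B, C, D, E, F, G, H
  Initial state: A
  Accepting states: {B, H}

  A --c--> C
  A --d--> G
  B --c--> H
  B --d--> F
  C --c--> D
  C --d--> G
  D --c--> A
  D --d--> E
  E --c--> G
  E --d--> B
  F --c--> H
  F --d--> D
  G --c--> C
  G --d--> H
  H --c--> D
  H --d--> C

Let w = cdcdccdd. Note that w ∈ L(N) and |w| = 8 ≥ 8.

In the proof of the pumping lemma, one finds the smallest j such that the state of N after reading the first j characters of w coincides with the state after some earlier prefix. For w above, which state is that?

C

State sequence: A -c-> C -d-> G -c-> C -d-> G -c-> C -c-> D -d-> E -d-> B
First repeat at step 3: C was already visited.

The earliest repeat is at step j = 3: N is in C, which it already visited at step i = 1.
With |Q| = 8, pigeonhole forces a state repeat no later than step 8; the substring read between the first and second visits to that state can be pumped.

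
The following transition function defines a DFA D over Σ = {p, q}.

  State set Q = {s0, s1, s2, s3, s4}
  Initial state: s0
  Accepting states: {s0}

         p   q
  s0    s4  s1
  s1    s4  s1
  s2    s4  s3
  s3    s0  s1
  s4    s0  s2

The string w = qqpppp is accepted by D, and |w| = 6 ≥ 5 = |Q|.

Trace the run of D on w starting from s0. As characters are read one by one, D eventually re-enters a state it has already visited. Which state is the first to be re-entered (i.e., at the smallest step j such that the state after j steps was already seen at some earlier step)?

s1

State sequence: s0 -q-> s1 -q-> s1 -p-> s4 -p-> s0 -p-> s4 -p-> s0
First repeat at step 2: s1 was already visited.

The earliest repeat is at step j = 2: D is in s1, which it already visited at step i = 1.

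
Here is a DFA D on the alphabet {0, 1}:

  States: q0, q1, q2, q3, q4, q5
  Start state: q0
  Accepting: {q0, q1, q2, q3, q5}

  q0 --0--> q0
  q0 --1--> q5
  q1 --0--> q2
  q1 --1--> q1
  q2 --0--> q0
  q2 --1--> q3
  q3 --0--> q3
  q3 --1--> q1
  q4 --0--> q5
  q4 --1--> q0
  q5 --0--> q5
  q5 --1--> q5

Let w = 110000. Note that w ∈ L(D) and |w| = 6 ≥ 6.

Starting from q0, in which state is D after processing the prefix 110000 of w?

State sequence: q0 -1-> q5 -1-> q5 -0-> q5 -0-> q5 -0-> q5 -0-> q5

After reading 6 characters, D is in state q5.

q5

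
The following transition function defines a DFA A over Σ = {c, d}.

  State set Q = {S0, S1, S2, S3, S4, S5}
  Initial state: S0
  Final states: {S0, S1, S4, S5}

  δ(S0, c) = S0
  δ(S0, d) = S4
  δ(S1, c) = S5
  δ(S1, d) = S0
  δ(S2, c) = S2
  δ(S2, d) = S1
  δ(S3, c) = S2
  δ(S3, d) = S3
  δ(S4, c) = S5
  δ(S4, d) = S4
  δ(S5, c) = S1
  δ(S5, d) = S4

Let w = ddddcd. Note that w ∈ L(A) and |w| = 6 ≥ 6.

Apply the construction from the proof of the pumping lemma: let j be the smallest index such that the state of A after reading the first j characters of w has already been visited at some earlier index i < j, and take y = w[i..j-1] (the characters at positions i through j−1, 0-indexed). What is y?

d

Run of A on w = d d d d c d:
  step 0: S0  (start)
  step 1: S4  (read d: S0→S4)
  step 2: S4  (read d: S4→S4)   ← first repeat (S4 seen earlier)
  step 3: S4  (read d: S4→S4)
  step 4: S4  (read d: S4→S4)
  step 5: S5  (read c: S4→S5)
  step 6: S4  (read d: S5→S4)

So i = 1, j = 2, giving x = w[0:1] = d, y = w[1:2] = d, z = w[2:6] = ddcd.
Check: |xy| = 2 ≤ 6 and |y| = 1 ≥ 1. Reading y takes A from S4 back to S4, so every xyⁱz is accepted.
Since A has 6 states, any run of length ≥ 6 visits 6+1 states, so by pigeonhole some state repeats within the first 6 steps — that repeat gives the pumpable loop.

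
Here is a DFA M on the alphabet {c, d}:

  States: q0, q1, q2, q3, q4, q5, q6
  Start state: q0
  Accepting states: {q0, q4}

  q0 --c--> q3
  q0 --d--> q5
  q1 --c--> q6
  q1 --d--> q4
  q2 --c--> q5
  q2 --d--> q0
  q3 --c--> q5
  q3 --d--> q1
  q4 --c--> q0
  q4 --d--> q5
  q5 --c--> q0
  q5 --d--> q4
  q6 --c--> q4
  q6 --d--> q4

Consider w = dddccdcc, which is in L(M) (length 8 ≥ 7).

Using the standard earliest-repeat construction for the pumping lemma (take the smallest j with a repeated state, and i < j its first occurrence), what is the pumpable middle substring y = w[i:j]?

dd

Run of M on w = d d d c c d c c:
  step 0: q0  (start)
  step 1: q5  (read d: q0→q5)
  step 2: q4  (read d: q5→q4)
  step 3: q5  (read d: q4→q5)   ← first repeat (q5 seen earlier)
  step 4: q0  (read c: q5→q0)
  step 5: q3  (read c: q0→q3)
  step 6: q1  (read d: q3→q1)
  step 7: q6  (read c: q1→q6)
  step 8: q4  (read c: q6→q4)

So i = 1, j = 3, giving x = w[0:1] = d, y = w[1:3] = dd, z = w[3:8] = ccdcc.
Check: |xy| = 3 ≤ 7 and |y| = 2 ≥ 1. Reading y takes M from q5 back to q5, so every xyⁱz is accepted.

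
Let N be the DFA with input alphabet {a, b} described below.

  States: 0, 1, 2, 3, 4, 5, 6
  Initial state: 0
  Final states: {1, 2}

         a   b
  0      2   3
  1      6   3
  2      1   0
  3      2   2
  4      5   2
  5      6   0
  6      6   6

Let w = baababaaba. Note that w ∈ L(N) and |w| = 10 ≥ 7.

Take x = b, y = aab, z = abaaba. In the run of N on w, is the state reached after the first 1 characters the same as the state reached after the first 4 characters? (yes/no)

Run of N on the first 4 characters of w = b a a b:
  step 0: 0  (start)
  step 1: 3  (read b: 0→3)
  step 2: 2  (read a: 3→2)
  step 3: 1  (read a: 2→1)
  step 4: 3  (read b: 1→3)

After x (step 1): 3. After xy (step 4): 3.
They match, so y = aab drives N around a cycle from 3 back to itself; pumping y any number of times keeps N in 3 before reading z, and xyⁱz ∈ L(N) for every i ≥ 0.

yes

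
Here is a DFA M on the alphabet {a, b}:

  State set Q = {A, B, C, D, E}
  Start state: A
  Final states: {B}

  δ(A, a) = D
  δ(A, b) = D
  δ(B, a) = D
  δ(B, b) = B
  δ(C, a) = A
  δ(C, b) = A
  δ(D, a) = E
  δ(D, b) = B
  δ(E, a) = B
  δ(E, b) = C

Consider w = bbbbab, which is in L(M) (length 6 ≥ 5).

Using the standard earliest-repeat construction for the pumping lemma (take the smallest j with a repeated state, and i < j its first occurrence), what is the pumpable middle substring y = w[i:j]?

b

State sequence: A -b-> D -b-> B -b-> B -b-> B -a-> D -b-> B
First repeat at step 3: B was already visited.

So i = 2, j = 3, giving x = w[0:2] = bb, y = w[2:3] = b, z = w[3:6] = bab.
Check: |xy| = 3 ≤ 5 and |y| = 1 ≥ 1. Reading y takes M from B back to B, so every xyⁱz is accepted.
Pumping length from the standard proof: p = 5 (the number of states). The repeated state found above gives |xy| = j ≤ 5 and |y| = j − i ≥ 1.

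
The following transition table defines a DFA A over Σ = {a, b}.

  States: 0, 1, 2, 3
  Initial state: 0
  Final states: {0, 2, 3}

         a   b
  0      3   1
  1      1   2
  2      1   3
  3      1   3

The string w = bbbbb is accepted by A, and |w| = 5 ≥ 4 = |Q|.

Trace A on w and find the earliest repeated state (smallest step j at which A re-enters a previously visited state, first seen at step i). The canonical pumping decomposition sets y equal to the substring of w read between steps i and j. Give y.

Run of A on w = b b b b b:
  step 0: 0  (start)
  step 1: 1  (read b: 0→1)
  step 2: 2  (read b: 1→2)
  step 3: 3  (read b: 2→3)
  step 4: 3  (read b: 3→3)   ← first repeat (3 seen earlier)
  step 5: 3  (read b: 3→3)

So i = 3, j = 4, giving x = w[0:3] = bbb, y = w[3:4] = b, z = w[4:5] = b.
Check: |xy| = 4 ≤ 4 and |y| = 1 ≥ 1. Reading y takes A from 3 back to 3, so every xyⁱz is accepted.

b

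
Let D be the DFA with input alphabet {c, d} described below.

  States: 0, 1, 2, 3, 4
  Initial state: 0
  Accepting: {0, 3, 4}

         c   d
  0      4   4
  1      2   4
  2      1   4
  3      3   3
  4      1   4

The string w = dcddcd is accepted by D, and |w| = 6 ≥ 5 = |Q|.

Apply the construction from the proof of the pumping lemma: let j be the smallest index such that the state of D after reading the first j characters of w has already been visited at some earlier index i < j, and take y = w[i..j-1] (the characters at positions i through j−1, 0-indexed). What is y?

cd

Run of D on w = d c d d c d:
  step 0: 0  (start)
  step 1: 4  (read d: 0→4)
  step 2: 1  (read c: 4→1)
  step 3: 4  (read d: 1→4)   ← first repeat (4 seen earlier)
  step 4: 4  (read d: 4→4)
  step 5: 1  (read c: 4→1)
  step 6: 4  (read d: 1→4)

So i = 1, j = 3, giving x = w[0:1] = d, y = w[1:3] = cd, z = w[3:6] = dcd.
Check: |xy| = 3 ≤ 5 and |y| = 2 ≥ 1. Reading y takes D from 4 back to 4, so every xyⁱz is accepted.
Since D has 5 states, any run of length ≥ 5 visits 5+1 states, so by pigeonhole some state repeats within the first 5 steps — that repeat gives the pumpable loop.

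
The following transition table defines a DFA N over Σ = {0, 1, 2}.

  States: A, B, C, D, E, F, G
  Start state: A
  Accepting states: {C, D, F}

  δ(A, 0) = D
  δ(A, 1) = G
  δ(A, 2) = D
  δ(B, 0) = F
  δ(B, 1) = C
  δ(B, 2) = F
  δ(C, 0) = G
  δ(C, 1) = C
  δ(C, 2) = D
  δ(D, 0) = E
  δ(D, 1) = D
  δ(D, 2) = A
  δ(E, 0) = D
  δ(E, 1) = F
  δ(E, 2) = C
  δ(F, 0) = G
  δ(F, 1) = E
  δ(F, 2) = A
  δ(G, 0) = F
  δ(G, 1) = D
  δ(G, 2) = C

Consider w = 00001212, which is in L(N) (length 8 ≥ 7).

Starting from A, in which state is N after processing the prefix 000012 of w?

State sequence: A -0-> D -0-> E -0-> D -0-> E -1-> F -2-> A

After reading 6 characters, N is in state A.
(This kind of state-tracing is the core of the pumping-lemma construction: with 7 states, pigeonhole forces a repeat within the first 7 steps.)

A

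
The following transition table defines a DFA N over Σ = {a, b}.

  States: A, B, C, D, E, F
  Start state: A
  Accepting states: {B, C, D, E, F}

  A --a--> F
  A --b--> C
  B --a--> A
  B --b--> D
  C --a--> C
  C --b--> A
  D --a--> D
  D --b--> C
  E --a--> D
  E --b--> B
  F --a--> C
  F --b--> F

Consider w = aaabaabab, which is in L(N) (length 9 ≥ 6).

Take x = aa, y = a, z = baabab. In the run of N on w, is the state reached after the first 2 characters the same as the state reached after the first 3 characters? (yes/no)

yes

State sequence: A -a-> F -a-> C -a-> C

After x (step 2): C. After xy (step 3): C.
They match, so y = a drives N around a cycle from C back to itself; pumping y any number of times keeps N in C before reading z, and xyⁱz ∈ L(N) for every i ≥ 0.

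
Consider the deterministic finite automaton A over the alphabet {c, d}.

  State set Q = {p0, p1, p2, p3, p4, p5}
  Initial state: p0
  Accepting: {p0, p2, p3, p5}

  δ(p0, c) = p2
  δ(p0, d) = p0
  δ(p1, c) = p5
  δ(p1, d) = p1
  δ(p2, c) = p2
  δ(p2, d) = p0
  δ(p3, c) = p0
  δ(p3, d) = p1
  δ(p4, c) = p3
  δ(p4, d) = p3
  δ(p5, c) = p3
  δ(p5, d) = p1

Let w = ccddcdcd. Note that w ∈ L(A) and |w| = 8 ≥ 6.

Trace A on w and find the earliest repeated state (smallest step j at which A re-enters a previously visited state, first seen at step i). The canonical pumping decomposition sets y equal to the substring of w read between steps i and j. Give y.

c

Run of A on w = c c d d c d c d:
  step 0: p0  (start)
  step 1: p2  (read c: p0→p2)
  step 2: p2  (read c: p2→p2)   ← first repeat (p2 seen earlier)
  step 3: p0  (read d: p2→p0)
  step 4: p0  (read d: p0→p0)
  step 5: p2  (read c: p0→p2)
  step 6: p0  (read d: p2→p0)
  step 7: p2  (read c: p0→p2)
  step 8: p0  (read d: p2→p0)

So i = 1, j = 2, giving x = w[0:1] = c, y = w[1:2] = c, z = w[2:8] = ddcdcd.
Check: |xy| = 2 ≤ 6 and |y| = 1 ≥ 1. Reading y takes A from p2 back to p2, so every xyⁱz is accepted.
With |Q| = 6, pigeonhole forces a state repeat no later than step 6; the substring read between the first and second visits to that state can be pumped.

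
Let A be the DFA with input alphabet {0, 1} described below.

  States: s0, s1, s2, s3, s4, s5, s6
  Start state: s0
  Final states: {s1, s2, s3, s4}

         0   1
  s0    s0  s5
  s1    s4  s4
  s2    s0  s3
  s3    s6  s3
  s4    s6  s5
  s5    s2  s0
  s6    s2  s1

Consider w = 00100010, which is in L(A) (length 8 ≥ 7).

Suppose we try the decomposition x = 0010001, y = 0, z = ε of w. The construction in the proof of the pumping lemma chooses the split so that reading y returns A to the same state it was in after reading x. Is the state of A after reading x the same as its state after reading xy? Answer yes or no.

Run of A on the first 8 characters of w = 0 0 1 0 0 0 1 0:
  step 0: s0  (start)
  step 1: s0  (read 0: s0→s0)
  step 2: s0  (read 0: s0→s0)
  step 3: s5  (read 1: s0→s5)
  step 4: s2  (read 0: s5→s2)
  step 5: s0  (read 0: s2→s0)
  step 6: s0  (read 0: s0→s0)
  step 7: s5  (read 1: s0→s5)
  step 8: s2  (read 0: s5→s2)

After x (step 7): s5. After xy (step 8): s2.
They differ (s5 ≠ s2), so y is not a cycle from the state after x; this split is not the one the pumping-lemma construction produces, and pumping y need not keep the string in L(A).

no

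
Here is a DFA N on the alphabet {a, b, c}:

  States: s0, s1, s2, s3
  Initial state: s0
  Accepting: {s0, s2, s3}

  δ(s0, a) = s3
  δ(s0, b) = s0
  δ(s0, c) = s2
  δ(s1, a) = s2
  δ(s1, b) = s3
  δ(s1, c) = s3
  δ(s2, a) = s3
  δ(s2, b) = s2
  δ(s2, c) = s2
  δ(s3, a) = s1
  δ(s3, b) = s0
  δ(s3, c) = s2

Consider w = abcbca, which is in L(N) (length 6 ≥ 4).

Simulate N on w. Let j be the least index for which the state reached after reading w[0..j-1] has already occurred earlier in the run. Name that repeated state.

s0

State sequence: s0 -a-> s3 -b-> s0 -c-> s2 -b-> s2 -c-> s2 -a-> s3
First repeat at step 2: s0 was already visited.

The earliest repeat is at step j = 2: N is in s0, which it already visited at step i = 0.
Pumping length from the standard proof: p = 4 (the number of states). The repeated state found above gives |xy| = j ≤ 4 and |y| = j − i ≥ 1.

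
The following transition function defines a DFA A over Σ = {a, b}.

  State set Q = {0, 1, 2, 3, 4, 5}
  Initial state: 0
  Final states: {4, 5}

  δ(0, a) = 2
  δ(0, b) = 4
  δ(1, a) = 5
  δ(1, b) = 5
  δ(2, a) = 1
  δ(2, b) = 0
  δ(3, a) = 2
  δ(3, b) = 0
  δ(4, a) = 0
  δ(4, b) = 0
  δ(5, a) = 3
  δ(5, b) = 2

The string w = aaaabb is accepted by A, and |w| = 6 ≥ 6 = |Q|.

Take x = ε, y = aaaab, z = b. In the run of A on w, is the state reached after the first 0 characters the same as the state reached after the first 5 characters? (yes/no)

Run of A on the first 5 characters of w = a a a a b:
  step 0: 0  (start)
  step 1: 2  (read a: 0→2)
  step 2: 1  (read a: 2→1)
  step 3: 5  (read a: 1→5)
  step 4: 3  (read a: 5→3)
  step 5: 0  (read b: 3→0)

After x (step 0): 0. After xy (step 5): 0.
They match, so y = aaaab drives A around a cycle from 0 back to itself; pumping y any number of times keeps A in 0 before reading z, and xyⁱz ∈ L(A) for every i ≥ 0.

yes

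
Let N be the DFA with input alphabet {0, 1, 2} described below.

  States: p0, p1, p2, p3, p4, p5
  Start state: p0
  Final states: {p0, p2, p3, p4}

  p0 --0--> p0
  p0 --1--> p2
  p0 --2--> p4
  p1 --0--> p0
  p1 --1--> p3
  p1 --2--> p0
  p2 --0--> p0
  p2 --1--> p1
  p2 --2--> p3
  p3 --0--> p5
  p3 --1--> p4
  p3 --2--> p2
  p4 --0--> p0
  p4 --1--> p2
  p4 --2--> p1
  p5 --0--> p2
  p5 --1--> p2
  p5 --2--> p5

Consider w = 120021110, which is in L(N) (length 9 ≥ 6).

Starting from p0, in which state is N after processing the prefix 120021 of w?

p4

State sequence: p0 -1-> p2 -2-> p3 -0-> p5 -0-> p2 -2-> p3 -1-> p4

After reading 6 characters, N is in state p4.
(This kind of state-tracing is the core of the pumping-lemma construction: with 6 states, pigeonhole forces a repeat within the first 6 steps.)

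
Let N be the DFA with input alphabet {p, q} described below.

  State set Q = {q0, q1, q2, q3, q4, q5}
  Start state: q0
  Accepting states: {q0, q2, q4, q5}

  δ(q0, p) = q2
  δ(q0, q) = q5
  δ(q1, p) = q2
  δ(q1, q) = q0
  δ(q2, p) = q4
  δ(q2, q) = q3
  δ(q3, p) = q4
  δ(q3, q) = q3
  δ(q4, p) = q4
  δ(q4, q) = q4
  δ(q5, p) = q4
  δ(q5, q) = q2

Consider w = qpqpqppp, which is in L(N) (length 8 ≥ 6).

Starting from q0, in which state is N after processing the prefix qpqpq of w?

State sequence: q0 -q-> q5 -p-> q4 -q-> q4 -p-> q4 -q-> q4

After reading 5 characters, N is in state q4.

q4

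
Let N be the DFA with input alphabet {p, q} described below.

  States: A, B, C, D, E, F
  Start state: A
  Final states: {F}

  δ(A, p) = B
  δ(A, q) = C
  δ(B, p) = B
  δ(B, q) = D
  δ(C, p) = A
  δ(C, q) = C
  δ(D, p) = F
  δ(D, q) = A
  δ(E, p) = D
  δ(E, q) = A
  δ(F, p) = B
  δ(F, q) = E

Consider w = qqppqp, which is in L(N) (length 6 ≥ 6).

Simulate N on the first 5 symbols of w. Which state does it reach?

D

Run of N on the first 5 characters of w = q q p p q:
  step 0: A  (start)
  step 1: C  (read q: A→C)
  step 2: C  (read q: C→C)
  step 3: A  (read p: C→A)
  step 4: B  (read p: A→B)
  step 5: D  (read q: B→D)

After reading 5 characters, N is in state D.
(This kind of state-tracing is the core of the pumping-lemma construction: with 6 states, pigeonhole forces a repeat within the first 6 steps.)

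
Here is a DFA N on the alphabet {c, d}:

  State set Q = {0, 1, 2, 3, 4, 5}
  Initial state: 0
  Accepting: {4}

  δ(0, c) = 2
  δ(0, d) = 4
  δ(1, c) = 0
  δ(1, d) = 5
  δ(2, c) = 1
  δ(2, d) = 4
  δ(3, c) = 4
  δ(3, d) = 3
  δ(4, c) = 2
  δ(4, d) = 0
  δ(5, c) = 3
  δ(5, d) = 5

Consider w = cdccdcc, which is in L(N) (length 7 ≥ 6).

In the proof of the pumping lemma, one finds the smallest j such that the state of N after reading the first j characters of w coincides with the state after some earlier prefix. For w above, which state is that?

State sequence: 0 -c-> 2 -d-> 4 -c-> 2 -c-> 1 -d-> 5 -c-> 3 -c-> 4
First repeat at step 3: 2 was already visited.

The earliest repeat is at step j = 3: N is in 2, which it already visited at step i = 1.
With |Q| = 6, pigeonhole forces a state repeat no later than step 6; the substring read between the first and second visits to that state can be pumped.

2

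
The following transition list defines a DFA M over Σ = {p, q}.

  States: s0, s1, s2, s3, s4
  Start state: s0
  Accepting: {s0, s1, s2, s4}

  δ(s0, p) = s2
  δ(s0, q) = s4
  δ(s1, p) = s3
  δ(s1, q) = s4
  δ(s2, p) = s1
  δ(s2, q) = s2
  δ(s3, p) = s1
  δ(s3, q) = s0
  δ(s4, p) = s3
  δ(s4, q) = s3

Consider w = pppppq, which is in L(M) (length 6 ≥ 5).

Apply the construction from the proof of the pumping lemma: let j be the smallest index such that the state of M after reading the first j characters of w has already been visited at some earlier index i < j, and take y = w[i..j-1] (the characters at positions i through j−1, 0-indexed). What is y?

Run of M on w = p p p p p q:
  step 0: s0  (start)
  step 1: s2  (read p: s0→s2)
  step 2: s1  (read p: s2→s1)
  step 3: s3  (read p: s1→s3)
  step 4: s1  (read p: s3→s1)   ← first repeat (s1 seen earlier)
  step 5: s3  (read p: s1→s3)
  step 6: s0  (read q: s3→s0)

So i = 2, j = 4, giving x = w[0:2] = pp, y = w[2:4] = pp, z = w[4:6] = pq.
Check: |xy| = 4 ≤ 5 and |y| = 2 ≥ 1. Reading y takes M from s1 back to s1, so every xyⁱz is accepted.
With |Q| = 5, pigeonhole forces a state repeat no later than step 5; the substring read between the first and second visits to that state can be pumped.

pp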